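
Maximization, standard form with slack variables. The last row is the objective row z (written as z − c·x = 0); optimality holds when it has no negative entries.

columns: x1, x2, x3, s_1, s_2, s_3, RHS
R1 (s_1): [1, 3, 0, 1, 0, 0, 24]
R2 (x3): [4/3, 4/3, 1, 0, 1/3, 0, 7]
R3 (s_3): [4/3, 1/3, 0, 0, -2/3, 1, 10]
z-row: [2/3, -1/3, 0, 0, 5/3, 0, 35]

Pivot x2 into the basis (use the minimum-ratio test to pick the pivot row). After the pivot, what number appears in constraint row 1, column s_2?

-3/4

Ratio test on column x2 — row 1: 24/3 = 8; row 2: 7/(4/3) = 21/4; row 3: 10/(1/3) = 30. Minimum is 21/4 at row 2 (x3 leaves); pivot element 4/3.
Divide row 2 by 4/3; eliminate column x2 from the other rows.
Row 1 update in column s_2: 0 − 3·(1/4) = -3/4.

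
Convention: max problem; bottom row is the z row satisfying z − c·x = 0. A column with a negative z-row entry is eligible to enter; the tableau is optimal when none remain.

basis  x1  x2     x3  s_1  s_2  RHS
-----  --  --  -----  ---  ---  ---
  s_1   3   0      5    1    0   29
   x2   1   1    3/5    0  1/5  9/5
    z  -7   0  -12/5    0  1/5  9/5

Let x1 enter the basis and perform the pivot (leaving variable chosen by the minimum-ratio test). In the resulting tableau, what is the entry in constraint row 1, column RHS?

Ratio test on column x1 — row 1: 29/3 = 29/3; row 2: (9/5)/1 = 9/5. Minimum is 9/5 at row 2 (x2 leaves); pivot element 1.
Divide row 2 by 1; eliminate column x1 from the other rows.
Row 1 update in column RHS: 29 − 3·(9/5) = 118/5.

118/5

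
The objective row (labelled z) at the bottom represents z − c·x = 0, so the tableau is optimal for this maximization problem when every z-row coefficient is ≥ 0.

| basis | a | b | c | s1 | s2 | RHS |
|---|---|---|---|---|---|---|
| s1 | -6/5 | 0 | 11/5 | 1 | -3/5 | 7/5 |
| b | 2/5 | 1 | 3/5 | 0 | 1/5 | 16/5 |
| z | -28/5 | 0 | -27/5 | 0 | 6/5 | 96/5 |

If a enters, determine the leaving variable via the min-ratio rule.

b

Column a entries and ratios — s1: -6/5 ≤ 0, skip; b: (16/5)/(2/5) = 8.
Smallest ratio is 8 in the row of b, so b leaves.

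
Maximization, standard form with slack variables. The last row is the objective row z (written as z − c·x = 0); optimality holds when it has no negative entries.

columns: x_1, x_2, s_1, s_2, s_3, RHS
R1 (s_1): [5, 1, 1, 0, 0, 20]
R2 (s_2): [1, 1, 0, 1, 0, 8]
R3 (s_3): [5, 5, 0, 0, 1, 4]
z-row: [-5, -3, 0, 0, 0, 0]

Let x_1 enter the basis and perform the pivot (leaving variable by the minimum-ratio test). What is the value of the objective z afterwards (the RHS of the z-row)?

Ratio test on column x_1 — row 1: 20/5 = 4; row 2: 8/1 = 8; row 3: 4/5 = 4/5. Minimum is 4/5 at row 3 (s_3 leaves); pivot element 5.
Pivot on row 3; the z-row RHS becomes 0 − (-5)·(4/5) = 4.

4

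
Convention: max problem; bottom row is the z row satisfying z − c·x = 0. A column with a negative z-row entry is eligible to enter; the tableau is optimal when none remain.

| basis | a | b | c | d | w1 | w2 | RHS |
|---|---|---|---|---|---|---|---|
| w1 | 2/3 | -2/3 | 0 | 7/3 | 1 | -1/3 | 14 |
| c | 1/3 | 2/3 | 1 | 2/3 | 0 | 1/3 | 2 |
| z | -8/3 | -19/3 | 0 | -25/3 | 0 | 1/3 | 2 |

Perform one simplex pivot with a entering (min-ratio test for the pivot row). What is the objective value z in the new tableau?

Ratio test on column a — row 1: 14/(2/3) = 21; row 2: 2/(1/3) = 6. Minimum is 6 at row 2 (c leaves); pivot element 1/3.
Pivot on row 2; the z-row RHS becomes 2 − (-8/3)·6 = 18.

18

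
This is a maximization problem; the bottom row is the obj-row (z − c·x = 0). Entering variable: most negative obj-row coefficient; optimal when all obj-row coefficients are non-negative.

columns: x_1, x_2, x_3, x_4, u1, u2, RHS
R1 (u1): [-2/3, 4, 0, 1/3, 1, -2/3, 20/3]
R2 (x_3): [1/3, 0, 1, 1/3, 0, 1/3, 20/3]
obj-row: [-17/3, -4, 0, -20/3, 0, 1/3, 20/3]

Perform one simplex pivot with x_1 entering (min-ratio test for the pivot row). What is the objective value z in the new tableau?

Ratio test on column x_1 — row 1: entry -2/3 ≤ 0; row 2: (20/3)/(1/3) = 20. Minimum is 20 at row 2 (x_3 leaves); pivot element 1/3.
Pivot on row 2; the obj-row RHS becomes 20/3 − (-17/3)·20 = 120.

120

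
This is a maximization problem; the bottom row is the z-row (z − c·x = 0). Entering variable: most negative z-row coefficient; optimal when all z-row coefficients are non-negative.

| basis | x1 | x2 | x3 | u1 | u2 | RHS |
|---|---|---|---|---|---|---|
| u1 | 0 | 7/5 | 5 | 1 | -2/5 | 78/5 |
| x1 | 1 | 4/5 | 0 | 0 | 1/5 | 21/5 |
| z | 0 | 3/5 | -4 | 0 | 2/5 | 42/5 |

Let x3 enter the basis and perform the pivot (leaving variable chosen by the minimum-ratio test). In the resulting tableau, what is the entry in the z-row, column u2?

2/25

Ratio test on column x3 — row 1: (78/5)/5 = 78/25; row 2: entry 0 ≤ 0. Minimum is 78/25 at row 1 (u1 leaves); pivot element 5.
Divide row 1 by 5; eliminate column x3 from the other rows.
z-row update in column u2: 2/5 − (-4)·(-2/25) = 2/25.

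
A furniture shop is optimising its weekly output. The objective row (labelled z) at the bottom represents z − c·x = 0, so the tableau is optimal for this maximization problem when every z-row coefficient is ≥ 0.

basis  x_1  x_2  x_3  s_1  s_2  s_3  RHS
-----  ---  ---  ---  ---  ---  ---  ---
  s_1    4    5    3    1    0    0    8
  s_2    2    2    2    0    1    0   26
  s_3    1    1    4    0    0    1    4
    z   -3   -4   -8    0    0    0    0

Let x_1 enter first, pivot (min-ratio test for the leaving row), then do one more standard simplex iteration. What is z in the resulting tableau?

124/13

Ratio test on column x_1 — row 1: 8/4 = 2; row 2: 26/2 = 13; row 3: 4/1 = 4. Minimum is 2 at row 1 (s_1 leaves); pivot element 4.
Pivot on row 1; the z-row RHS becomes 0 − (-3)·2 = 6.
Next entering variable (most negative z-row entry -23/4): x_3.
Ratio test on column x_3 — row 1: 2/(3/4) = 8/3; row 2: 22/(1/2) = 44; row 3: 2/(13/4) = 8/13. Minimum is 8/13 at row 3 (s_3 leaves); pivot element 13/4.
After the second pivot the z-row RHS is 6 − (-23/4)·(8/13) = 124/13.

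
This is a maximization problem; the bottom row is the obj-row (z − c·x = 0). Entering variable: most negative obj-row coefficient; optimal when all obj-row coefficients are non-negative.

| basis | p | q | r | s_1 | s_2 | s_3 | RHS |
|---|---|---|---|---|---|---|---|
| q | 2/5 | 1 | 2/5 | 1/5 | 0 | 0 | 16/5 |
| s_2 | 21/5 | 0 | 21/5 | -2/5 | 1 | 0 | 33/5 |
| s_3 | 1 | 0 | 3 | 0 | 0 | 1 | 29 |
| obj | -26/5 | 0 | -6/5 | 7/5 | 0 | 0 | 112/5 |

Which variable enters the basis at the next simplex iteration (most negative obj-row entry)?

p

Negative obj-row entries: p: -26/5, r: -6/5.
The most negative is -26/5 in column p, so p enters.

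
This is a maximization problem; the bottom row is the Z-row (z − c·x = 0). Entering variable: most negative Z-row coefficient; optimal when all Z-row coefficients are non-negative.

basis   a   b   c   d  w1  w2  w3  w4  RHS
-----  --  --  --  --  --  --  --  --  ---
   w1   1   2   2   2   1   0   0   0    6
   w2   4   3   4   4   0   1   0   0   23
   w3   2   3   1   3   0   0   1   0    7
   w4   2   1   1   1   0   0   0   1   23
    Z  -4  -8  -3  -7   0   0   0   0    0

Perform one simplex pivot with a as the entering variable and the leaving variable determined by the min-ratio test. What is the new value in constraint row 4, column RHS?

16

Ratio test on column a — row 1: 6/1 = 6; row 2: 23/4 = 23/4; row 3: 7/2 = 7/2; row 4: 23/2 = 23/2. Minimum is 7/2 at row 3 (w3 leaves); pivot element 2.
Divide row 3 by 2; eliminate column a from the other rows.
Row 4 update in column RHS: 23 − 2·(7/2) = 16.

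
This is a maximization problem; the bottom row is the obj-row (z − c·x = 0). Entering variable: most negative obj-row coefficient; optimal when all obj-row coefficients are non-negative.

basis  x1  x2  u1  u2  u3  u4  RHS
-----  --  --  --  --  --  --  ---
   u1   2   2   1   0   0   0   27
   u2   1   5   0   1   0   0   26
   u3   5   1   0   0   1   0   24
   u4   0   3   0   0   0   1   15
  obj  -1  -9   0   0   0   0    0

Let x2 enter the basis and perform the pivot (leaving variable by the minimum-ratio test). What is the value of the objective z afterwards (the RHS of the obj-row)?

Ratio test on column x2 — row 1: 27/2 = 27/2; row 2: 26/5 = 26/5; row 3: 24/1 = 24; row 4: 15/3 = 5. Minimum is 5 at row 4 (u4 leaves); pivot element 3.
Pivot on row 4; the obj-row RHS becomes 0 − (-9)·5 = 45.

45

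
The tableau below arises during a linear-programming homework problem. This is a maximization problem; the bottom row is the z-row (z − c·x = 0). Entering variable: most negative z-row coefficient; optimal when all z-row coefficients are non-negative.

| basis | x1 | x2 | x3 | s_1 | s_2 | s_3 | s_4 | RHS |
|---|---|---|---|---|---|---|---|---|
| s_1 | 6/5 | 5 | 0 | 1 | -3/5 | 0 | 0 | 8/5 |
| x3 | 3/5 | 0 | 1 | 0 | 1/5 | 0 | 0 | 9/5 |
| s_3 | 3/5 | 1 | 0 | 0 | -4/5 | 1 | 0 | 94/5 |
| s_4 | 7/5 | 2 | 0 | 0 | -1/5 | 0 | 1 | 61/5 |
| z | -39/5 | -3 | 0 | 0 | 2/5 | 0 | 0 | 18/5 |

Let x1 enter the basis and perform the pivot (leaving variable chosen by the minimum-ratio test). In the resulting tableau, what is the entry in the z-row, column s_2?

Ratio test on column x1 — row 1: (8/5)/(6/5) = 4/3; row 2: (9/5)/(3/5) = 3; row 3: (94/5)/(3/5) = 94/3; row 4: (61/5)/(7/5) = 61/7. Minimum is 4/3 at row 1 (s_1 leaves); pivot element 6/5.
Divide row 1 by 6/5; eliminate column x1 from the other rows.
z-row update in column s_2: 2/5 − (-39/5)·(-1/2) = -7/2.

-7/2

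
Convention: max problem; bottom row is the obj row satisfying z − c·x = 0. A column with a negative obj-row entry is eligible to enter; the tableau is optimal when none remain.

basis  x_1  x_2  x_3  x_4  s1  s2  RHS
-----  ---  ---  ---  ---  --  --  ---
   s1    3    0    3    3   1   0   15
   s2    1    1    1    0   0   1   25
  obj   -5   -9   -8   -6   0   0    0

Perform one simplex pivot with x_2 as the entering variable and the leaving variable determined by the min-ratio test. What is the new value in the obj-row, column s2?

Ratio test on column x_2 — row 1: entry 0 ≤ 0; row 2: 25/1 = 25. Minimum is 25 at row 2 (s2 leaves); pivot element 1.
Divide row 2 by 1; eliminate column x_2 from the other rows.
obj-row update in column s2: 0 − (-9)·1 = 9.

9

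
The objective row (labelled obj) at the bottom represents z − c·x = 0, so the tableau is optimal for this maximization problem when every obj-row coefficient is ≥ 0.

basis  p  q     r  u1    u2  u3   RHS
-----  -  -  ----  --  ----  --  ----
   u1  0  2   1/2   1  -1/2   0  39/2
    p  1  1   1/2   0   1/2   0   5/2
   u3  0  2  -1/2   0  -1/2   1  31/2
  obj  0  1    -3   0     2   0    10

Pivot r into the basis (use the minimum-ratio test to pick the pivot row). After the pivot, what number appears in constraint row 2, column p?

Ratio test on column r — row 1: (39/2)/(1/2) = 39; row 2: (5/2)/(1/2) = 5; row 3: entry -1/2 ≤ 0. Minimum is 5 at row 2 (p leaves); pivot element 1/2.
Divide row 2 by 1/2; eliminate column r from the other rows.
In the new row 2, the p entry is the old entry divided by the pivot: 1/(1/2) = 2.

2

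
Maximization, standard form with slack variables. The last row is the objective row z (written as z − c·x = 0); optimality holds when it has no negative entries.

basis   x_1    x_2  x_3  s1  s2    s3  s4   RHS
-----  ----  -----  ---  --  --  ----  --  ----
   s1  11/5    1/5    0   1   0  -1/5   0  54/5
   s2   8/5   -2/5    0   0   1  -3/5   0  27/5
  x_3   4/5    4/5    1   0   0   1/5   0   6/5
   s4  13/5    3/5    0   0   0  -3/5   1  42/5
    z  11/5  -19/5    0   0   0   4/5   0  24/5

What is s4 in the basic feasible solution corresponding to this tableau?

42/5

s4 is basic (row 4); its value is the RHS of that row, 42/5.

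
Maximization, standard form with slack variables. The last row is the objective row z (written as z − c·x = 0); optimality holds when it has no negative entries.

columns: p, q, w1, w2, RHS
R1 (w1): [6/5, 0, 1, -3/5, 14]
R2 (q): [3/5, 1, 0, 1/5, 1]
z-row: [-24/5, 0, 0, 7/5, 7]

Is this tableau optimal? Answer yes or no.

no

The z-row has a negative entry -24/5 in column p, so it is not optimal.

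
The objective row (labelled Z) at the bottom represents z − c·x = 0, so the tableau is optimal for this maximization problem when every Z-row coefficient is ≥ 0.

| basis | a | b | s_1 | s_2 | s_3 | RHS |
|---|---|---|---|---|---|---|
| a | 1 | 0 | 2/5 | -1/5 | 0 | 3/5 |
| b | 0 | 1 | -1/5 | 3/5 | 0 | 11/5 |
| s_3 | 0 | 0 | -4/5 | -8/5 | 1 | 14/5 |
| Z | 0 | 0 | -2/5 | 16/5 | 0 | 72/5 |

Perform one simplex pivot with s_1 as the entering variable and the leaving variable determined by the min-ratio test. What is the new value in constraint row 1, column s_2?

Ratio test on column s_1 — row 1: (3/5)/(2/5) = 3/2; row 2: entry -1/5 ≤ 0; row 3: entry -4/5 ≤ 0. Minimum is 3/2 at row 1 (a leaves); pivot element 2/5.
Divide row 1 by 2/5; eliminate column s_1 from the other rows.
In the new row 1, the s_2 entry is the old entry divided by the pivot: (-1/5)/(2/5) = -1/2.

-1/2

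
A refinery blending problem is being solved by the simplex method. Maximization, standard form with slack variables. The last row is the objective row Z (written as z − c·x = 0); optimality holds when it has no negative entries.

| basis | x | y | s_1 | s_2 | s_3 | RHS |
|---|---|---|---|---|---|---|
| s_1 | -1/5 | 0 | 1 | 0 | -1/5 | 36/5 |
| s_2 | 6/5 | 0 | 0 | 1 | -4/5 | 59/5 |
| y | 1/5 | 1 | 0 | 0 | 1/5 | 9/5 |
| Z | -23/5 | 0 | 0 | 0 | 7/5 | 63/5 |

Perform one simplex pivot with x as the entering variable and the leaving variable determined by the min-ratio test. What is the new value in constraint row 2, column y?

-6

Ratio test on column x — row 1: entry -1/5 ≤ 0; row 2: (59/5)/(6/5) = 59/6; row 3: (9/5)/(1/5) = 9. Minimum is 9 at row 3 (y leaves); pivot element 1/5.
Divide row 3 by 1/5; eliminate column x from the other rows.
Row 2 update in column y: 0 − (6/5)·5 = -6.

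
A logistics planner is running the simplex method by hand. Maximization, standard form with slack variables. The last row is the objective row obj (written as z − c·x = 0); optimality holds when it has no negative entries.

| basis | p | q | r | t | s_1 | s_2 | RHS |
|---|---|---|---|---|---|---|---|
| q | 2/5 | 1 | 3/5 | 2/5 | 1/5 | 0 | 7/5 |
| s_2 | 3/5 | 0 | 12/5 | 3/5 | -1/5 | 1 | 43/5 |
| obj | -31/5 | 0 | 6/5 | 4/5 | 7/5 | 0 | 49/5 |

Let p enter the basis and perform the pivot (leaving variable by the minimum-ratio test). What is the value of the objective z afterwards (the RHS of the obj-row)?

63/2

Ratio test on column p — row 1: (7/5)/(2/5) = 7/2; row 2: (43/5)/(3/5) = 43/3. Minimum is 7/2 at row 1 (q leaves); pivot element 2/5.
Pivot on row 1; the obj-row RHS becomes 49/5 − (-31/5)·(7/2) = 63/2.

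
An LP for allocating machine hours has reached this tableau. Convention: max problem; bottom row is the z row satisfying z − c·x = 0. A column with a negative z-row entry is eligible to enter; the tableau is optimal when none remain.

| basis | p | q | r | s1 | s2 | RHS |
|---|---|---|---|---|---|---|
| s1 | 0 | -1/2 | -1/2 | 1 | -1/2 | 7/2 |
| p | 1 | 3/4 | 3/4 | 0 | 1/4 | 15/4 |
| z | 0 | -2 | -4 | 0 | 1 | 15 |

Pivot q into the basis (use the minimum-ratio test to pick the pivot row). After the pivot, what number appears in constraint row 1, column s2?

-1/3

Ratio test on column q — row 1: entry -1/2 ≤ 0; row 2: (15/4)/(3/4) = 5. Minimum is 5 at row 2 (p leaves); pivot element 3/4.
Divide row 2 by 3/4; eliminate column q from the other rows.
Row 1 update in column s2: -1/2 − (-1/2)·(1/3) = -1/3.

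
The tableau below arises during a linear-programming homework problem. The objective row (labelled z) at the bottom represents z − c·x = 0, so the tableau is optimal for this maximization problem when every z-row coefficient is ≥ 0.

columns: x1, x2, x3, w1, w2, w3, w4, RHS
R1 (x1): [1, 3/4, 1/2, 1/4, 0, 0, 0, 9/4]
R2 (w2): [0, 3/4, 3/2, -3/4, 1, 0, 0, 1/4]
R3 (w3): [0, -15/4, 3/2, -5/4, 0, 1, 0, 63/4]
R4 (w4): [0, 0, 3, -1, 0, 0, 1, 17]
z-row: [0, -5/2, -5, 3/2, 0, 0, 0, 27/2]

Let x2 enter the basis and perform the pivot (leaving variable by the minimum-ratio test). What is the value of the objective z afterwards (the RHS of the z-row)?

Ratio test on column x2 — row 1: (9/4)/(3/4) = 3; row 2: (1/4)/(3/4) = 1/3; row 3: entry -15/4 ≤ 0; row 4: entry 0 ≤ 0. Minimum is 1/3 at row 2 (w2 leaves); pivot element 3/4.
Pivot on row 2; the z-row RHS becomes 27/2 − (-5/2)·(1/3) = 43/3.

43/3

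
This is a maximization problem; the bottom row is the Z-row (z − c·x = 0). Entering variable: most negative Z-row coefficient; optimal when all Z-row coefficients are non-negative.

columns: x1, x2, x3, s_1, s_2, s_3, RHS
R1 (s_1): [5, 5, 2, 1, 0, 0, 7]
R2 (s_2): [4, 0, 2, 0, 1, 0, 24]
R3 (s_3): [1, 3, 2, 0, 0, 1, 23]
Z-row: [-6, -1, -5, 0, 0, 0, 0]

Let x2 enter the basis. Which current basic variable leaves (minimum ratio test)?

Column x2 entries and ratios — s_1: 7/5 = 7/5; s_2: 0 ≤ 0, skip; s_3: 23/3 = 23/3.
Smallest ratio is 7/5 in the row of s_1, so s_1 leaves.

s_1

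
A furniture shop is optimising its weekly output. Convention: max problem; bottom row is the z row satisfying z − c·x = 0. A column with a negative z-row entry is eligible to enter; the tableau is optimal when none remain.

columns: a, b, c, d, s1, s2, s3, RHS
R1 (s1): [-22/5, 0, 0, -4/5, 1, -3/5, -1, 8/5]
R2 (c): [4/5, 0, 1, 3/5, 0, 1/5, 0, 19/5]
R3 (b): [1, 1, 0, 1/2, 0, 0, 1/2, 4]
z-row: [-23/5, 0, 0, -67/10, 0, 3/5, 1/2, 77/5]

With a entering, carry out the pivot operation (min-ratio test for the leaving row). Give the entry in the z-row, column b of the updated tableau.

23/5

Ratio test on column a — row 1: entry -22/5 ≤ 0; row 2: (19/5)/(4/5) = 19/4; row 3: 4/1 = 4. Minimum is 4 at row 3 (b leaves); pivot element 1.
Divide row 3 by 1; eliminate column a from the other rows.
z-row update in column b: 0 − (-23/5)·1 = 23/5.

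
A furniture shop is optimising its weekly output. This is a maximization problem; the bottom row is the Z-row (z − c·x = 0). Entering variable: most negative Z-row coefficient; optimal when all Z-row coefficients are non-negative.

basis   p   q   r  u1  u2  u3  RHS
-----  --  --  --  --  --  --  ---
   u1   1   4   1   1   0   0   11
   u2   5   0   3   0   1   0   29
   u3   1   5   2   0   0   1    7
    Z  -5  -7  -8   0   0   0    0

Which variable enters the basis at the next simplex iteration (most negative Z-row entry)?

r

Negative Z-row entries: p: -5, q: -7, r: -8.
The most negative is -8 in column r, so r enters.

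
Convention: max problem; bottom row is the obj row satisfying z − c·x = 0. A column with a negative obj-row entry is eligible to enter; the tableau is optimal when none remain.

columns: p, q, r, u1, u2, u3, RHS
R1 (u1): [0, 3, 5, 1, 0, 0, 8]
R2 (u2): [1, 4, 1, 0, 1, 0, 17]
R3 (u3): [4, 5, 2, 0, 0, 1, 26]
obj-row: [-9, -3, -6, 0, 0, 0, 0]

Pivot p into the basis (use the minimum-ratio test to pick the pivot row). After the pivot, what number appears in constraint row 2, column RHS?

Ratio test on column p — row 1: entry 0 ≤ 0; row 2: 17/1 = 17; row 3: 26/4 = 13/2. Minimum is 13/2 at row 3 (u3 leaves); pivot element 4.
Divide row 3 by 4; eliminate column p from the other rows.
Row 2 update in column RHS: 17 − 1·(13/2) = 21/2.

21/2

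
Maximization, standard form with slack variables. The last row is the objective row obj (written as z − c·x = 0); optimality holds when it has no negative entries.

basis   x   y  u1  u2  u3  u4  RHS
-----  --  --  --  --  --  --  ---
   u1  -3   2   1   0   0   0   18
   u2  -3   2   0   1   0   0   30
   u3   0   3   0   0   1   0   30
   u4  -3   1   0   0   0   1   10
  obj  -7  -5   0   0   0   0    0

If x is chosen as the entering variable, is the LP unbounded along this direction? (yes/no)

Every constraint-row entry in column x is ≤ 0, so increasing x is unbounded.

yes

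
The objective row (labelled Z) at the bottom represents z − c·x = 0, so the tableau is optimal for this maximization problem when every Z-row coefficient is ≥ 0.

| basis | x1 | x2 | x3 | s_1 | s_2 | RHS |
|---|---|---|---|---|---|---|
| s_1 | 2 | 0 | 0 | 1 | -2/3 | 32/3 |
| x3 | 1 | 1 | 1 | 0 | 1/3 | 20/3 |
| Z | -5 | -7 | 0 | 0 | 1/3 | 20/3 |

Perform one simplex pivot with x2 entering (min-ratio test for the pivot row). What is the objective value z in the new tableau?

Ratio test on column x2 — row 1: entry 0 ≤ 0; row 2: (20/3)/1 = 20/3. Minimum is 20/3 at row 2 (x3 leaves); pivot element 1.
Pivot on row 2; the Z-row RHS becomes 20/3 − (-7)·(20/3) = 160/3.

160/3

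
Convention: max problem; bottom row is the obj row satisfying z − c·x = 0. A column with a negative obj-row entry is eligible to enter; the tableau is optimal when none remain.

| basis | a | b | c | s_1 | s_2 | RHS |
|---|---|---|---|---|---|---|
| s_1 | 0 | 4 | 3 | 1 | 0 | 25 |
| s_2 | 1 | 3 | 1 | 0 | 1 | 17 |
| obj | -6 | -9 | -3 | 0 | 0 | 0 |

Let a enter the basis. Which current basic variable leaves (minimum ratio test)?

Column a entries and ratios — s_1: 0 ≤ 0, skip; s_2: 17/1 = 17.
Smallest ratio is 17 in the row of s_2, so s_2 leaves.

s_2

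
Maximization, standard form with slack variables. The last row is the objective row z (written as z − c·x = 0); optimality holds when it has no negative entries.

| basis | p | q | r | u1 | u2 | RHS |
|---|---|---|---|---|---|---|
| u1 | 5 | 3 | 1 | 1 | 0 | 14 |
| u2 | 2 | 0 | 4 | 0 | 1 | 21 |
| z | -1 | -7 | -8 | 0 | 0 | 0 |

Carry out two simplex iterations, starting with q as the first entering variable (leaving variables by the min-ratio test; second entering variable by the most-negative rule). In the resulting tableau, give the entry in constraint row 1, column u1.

Ratio test on column q — row 1: 14/3 = 14/3; row 2: entry 0 ≤ 0. Minimum is 14/3 at row 1 (u1 leaves); pivot element 3.
Divide row 1 by 3; eliminate column q from the other rows.
Second iteration: most negative z-row entry is -17/3 in column r, so r enters.
Ratio test on column r — row 1: (14/3)/(1/3) = 14; row 2: 21/4 = 21/4. Minimum is 21/4 at row 2 (u2 leaves); pivot element 4.
Divide row 2 by 4; eliminate column r from the other rows.
After both pivots, the entry at constraint row 1, column u1 is 1/3.

1/3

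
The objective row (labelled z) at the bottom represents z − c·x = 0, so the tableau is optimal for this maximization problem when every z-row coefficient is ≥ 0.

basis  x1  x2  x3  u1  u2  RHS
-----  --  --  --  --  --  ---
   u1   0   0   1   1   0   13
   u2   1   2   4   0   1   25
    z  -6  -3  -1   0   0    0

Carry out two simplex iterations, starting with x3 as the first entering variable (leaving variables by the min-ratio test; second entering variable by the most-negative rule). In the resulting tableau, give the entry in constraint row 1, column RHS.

Ratio test on column x3 — row 1: 13/1 = 13; row 2: 25/4 = 25/4. Minimum is 25/4 at row 2 (u2 leaves); pivot element 4.
Divide row 2 by 4; eliminate column x3 from the other rows.
Second iteration: most negative z-row entry is -23/4 in column x1, so x1 enters.
Ratio test on column x1 — row 1: entry -1/4 ≤ 0; row 2: (25/4)/(1/4) = 25. Minimum is 25 at row 2 (x3 leaves); pivot element 1/4.
Divide row 2 by 1/4; eliminate column x1 from the other rows.
After both pivots, the entry at constraint row 1, column RHS is 13.

13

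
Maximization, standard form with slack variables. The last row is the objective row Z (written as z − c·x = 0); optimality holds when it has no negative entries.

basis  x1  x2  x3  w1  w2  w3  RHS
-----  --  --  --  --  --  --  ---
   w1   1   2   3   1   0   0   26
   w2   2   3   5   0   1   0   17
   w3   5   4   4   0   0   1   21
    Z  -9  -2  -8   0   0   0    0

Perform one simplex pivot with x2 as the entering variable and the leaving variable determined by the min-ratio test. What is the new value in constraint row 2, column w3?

Ratio test on column x2 — row 1: 26/2 = 13; row 2: 17/3 = 17/3; row 3: 21/4 = 21/4. Minimum is 21/4 at row 3 (w3 leaves); pivot element 4.
Divide row 3 by 4; eliminate column x2 from the other rows.
Row 2 update in column w3: 0 − 3·(1/4) = -3/4.

-3/4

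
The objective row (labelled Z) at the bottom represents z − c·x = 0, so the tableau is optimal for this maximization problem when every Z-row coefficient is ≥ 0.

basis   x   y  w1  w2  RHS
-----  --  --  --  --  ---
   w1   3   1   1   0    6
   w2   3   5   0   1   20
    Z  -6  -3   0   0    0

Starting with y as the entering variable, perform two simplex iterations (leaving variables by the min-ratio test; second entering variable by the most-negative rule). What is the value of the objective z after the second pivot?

31/2

Ratio test on column y — row 1: 6/1 = 6; row 2: 20/5 = 4. Minimum is 4 at row 2 (w2 leaves); pivot element 5.
Pivot on row 2; the Z-row RHS becomes 0 − (-3)·4 = 12.
Next entering variable (most negative Z-row entry -21/5): x.
Ratio test on column x — row 1: 2/(12/5) = 5/6; row 2: 4/(3/5) = 20/3. Minimum is 5/6 at row 1 (w1 leaves); pivot element 12/5.
After the second pivot the Z-row RHS is 12 − (-21/5)·(5/6) = 31/2.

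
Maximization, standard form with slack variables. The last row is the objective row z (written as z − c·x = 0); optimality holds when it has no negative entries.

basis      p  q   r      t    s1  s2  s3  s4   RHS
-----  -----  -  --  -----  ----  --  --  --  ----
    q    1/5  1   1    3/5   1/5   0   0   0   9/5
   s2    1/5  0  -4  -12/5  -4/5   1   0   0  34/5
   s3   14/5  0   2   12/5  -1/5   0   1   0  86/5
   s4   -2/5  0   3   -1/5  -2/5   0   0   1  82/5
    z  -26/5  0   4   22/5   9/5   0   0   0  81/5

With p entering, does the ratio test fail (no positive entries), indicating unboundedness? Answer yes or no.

Column p has positive entries in row(s) 1, 2, 3, so the ratio test bounds it — not unbounded.

no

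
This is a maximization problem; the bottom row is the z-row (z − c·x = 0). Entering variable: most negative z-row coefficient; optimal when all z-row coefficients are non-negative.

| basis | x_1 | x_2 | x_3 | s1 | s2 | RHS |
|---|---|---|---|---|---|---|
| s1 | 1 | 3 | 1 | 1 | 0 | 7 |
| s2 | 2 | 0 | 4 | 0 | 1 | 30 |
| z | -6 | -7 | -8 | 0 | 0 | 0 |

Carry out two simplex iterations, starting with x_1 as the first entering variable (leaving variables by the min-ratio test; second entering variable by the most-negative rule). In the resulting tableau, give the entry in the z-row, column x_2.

17

Ratio test on column x_1 — row 1: 7/1 = 7; row 2: 30/2 = 15. Minimum is 7 at row 1 (s1 leaves); pivot element 1.
Divide row 1 by 1; eliminate column x_1 from the other rows.
Second iteration: most negative z-row entry is -2 in column x_3, so x_3 enters.
Ratio test on column x_3 — row 1: 7/1 = 7; row 2: 16/2 = 8. Minimum is 7 at row 1 (x_1 leaves); pivot element 1.
Divide row 1 by 1; eliminate column x_3 from the other rows.
After both pivots, the entry at the z-row, column x_2 is 17.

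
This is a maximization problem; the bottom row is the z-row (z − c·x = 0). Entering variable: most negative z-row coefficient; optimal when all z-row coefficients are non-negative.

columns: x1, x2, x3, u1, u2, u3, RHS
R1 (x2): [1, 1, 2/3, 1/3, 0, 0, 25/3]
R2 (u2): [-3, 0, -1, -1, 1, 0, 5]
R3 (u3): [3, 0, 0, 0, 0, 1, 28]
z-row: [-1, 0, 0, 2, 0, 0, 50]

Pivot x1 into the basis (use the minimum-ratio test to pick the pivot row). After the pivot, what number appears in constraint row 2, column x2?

3

Ratio test on column x1 — row 1: (25/3)/1 = 25/3; row 2: entry -3 ≤ 0; row 3: 28/3 = 28/3. Minimum is 25/3 at row 1 (x2 leaves); pivot element 1.
Divide row 1 by 1; eliminate column x1 from the other rows.
Row 2 update in column x2: 0 − (-3)·1 = 3.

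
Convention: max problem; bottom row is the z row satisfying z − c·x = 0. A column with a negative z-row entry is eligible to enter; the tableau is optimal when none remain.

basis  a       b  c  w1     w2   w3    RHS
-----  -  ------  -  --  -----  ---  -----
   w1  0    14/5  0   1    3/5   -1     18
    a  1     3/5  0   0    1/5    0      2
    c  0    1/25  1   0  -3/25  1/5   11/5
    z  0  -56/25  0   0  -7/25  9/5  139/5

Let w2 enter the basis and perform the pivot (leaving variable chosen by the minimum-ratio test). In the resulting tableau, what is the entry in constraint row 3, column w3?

Ratio test on column w2 — row 1: 18/(3/5) = 30; row 2: 2/(1/5) = 10; row 3: entry -3/25 ≤ 0. Minimum is 10 at row 2 (a leaves); pivot element 1/5.
Divide row 2 by 1/5; eliminate column w2 from the other rows.
Row 3 update in column w3: 1/5 − (-3/25)·0 = 1/5.

1/5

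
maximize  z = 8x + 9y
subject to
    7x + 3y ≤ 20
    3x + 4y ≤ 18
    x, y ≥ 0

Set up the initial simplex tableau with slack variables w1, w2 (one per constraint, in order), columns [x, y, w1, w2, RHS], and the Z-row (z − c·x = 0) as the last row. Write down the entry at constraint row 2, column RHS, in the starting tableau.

The RHS of constraint 2 is b_2 = 18.

18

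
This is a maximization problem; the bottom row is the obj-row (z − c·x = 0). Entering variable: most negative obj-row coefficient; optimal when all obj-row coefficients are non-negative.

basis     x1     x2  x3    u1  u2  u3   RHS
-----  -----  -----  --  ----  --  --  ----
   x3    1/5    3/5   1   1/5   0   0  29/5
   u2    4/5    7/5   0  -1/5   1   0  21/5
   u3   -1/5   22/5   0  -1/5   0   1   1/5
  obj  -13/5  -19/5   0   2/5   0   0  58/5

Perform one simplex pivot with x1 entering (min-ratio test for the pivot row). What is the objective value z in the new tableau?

101/4

Ratio test on column x1 — row 1: (29/5)/(1/5) = 29; row 2: (21/5)/(4/5) = 21/4; row 3: entry -1/5 ≤ 0. Minimum is 21/4 at row 2 (u2 leaves); pivot element 4/5.
Pivot on row 2; the obj-row RHS becomes 58/5 − (-13/5)·(21/4) = 101/4.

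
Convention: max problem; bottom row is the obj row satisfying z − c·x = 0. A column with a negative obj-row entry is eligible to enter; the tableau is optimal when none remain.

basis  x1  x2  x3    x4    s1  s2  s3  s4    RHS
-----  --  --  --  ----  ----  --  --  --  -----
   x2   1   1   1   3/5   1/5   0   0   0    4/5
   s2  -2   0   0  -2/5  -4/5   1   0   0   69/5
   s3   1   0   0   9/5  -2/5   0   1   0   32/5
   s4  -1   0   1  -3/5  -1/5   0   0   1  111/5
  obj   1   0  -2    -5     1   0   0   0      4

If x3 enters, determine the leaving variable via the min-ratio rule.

x2

Column x3 entries and ratios — x2: (4/5)/1 = 4/5; s2: 0 ≤ 0, skip; s3: 0 ≤ 0, skip; s4: (111/5)/1 = 111/5.
Smallest ratio is 4/5 in the row of x2, so x2 leaves.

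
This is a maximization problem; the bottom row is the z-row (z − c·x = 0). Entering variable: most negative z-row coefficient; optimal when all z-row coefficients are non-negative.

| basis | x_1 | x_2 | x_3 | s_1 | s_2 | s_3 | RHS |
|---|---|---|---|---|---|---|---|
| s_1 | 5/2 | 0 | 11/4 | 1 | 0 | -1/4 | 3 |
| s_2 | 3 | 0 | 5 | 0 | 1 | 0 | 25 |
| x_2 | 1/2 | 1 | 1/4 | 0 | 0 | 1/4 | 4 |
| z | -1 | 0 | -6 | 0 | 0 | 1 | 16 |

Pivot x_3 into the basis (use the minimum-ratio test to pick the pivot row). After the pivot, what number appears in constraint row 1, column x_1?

Ratio test on column x_3 — row 1: 3/(11/4) = 12/11; row 2: 25/5 = 5; row 3: 4/(1/4) = 16. Minimum is 12/11 at row 1 (s_1 leaves); pivot element 11/4.
Divide row 1 by 11/4; eliminate column x_3 from the other rows.
In the new row 1, the x_1 entry is the old entry divided by the pivot: (5/2)/(11/4) = 10/11.

10/11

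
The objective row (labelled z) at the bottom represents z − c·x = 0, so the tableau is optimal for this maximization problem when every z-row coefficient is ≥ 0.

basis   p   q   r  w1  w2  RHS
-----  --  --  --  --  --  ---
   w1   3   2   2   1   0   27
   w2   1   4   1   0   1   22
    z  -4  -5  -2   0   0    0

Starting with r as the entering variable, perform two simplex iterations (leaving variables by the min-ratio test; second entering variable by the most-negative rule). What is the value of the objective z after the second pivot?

Ratio test on column r — row 1: 27/2 = 27/2; row 2: 22/1 = 22. Minimum is 27/2 at row 1 (w1 leaves); pivot element 2.
Pivot on row 1; the z-row RHS becomes 0 − (-2)·(27/2) = 27.
Next entering variable (most negative z-row entry -3): q.
Ratio test on column q — row 1: (27/2)/1 = 27/2; row 2: (17/2)/3 = 17/6. Minimum is 17/6 at row 2 (w2 leaves); pivot element 3.
After the second pivot the z-row RHS is 27 − (-3)·(17/6) = 71/2.

71/2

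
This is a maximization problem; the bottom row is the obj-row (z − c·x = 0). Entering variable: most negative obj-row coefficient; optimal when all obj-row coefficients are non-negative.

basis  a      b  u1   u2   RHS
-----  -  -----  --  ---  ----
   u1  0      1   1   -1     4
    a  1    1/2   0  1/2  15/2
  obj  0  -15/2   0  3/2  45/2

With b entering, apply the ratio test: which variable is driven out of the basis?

Column b entries and ratios — u1: 4/1 = 4; a: (15/2)/(1/2) = 15.
Smallest ratio is 4 in the row of u1, so u1 leaves.

u1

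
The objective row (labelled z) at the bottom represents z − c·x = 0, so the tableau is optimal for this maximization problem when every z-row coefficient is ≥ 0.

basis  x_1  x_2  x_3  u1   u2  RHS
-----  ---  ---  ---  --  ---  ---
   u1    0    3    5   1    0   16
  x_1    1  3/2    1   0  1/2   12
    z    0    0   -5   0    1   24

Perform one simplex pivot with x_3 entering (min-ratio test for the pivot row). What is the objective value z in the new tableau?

40

Ratio test on column x_3 — row 1: 16/5 = 16/5; row 2: 12/1 = 12. Minimum is 16/5 at row 1 (u1 leaves); pivot element 5.
Pivot on row 1; the z-row RHS becomes 24 − (-5)·(16/5) = 40.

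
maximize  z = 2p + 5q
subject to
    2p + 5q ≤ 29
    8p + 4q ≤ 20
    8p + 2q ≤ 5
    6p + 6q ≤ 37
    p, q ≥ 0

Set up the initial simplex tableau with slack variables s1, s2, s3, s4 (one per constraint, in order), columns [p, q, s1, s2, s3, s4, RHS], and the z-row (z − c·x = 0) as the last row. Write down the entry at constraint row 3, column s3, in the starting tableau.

Slack s3 belongs to constraint 3; its column is the unit vector e_3, so the entry in row 3 is 1.

1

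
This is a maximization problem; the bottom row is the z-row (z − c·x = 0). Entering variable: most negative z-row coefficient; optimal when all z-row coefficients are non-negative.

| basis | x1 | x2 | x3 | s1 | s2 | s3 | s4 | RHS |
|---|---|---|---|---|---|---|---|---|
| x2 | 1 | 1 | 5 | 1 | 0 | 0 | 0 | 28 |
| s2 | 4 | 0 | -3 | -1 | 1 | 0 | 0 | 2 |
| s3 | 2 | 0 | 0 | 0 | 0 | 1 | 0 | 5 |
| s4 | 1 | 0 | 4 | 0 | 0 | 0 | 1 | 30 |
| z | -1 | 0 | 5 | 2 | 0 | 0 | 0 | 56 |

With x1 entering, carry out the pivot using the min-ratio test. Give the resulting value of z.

113/2

Ratio test on column x1 — row 1: 28/1 = 28; row 2: 2/4 = 1/2; row 3: 5/2 = 5/2; row 4: 30/1 = 30. Minimum is 1/2 at row 2 (s2 leaves); pivot element 4.
Pivot on row 2; the z-row RHS becomes 56 − (-1)·(1/2) = 113/2.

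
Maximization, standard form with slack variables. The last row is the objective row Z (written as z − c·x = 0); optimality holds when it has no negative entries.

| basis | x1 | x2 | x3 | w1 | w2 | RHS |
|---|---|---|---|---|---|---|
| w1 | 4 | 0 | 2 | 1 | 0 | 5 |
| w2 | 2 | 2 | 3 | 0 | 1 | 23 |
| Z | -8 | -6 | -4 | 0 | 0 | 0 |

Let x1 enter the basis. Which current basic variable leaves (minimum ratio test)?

Column x1 entries and ratios — w1: 5/4 = 5/4; w2: 23/2 = 23/2.
Smallest ratio is 5/4 in the row of w1, so w1 leaves.

w1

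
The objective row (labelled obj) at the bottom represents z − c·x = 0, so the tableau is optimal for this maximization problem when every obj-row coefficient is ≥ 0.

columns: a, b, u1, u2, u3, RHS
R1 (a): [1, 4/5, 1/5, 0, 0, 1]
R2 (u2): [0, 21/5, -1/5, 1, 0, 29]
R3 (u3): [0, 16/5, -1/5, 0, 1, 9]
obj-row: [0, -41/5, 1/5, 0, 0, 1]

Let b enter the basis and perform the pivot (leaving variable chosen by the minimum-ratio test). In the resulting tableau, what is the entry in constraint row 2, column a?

Ratio test on column b — row 1: 1/(4/5) = 5/4; row 2: 29/(21/5) = 145/21; row 3: 9/(16/5) = 45/16. Minimum is 5/4 at row 1 (a leaves); pivot element 4/5.
Divide row 1 by 4/5; eliminate column b from the other rows.
Row 2 update in column a: 0 − (21/5)·(5/4) = -21/4.

-21/4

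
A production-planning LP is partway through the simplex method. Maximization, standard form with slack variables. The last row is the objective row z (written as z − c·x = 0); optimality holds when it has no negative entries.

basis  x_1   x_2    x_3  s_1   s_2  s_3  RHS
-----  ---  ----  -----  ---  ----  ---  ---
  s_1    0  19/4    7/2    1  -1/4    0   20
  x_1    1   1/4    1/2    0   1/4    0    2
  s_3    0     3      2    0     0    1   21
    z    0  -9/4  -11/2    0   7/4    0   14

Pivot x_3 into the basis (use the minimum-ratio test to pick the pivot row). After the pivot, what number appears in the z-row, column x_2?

1/2

Ratio test on column x_3 — row 1: 20/(7/2) = 40/7; row 2: 2/(1/2) = 4; row 3: 21/2 = 21/2. Minimum is 4 at row 2 (x_1 leaves); pivot element 1/2.
Divide row 2 by 1/2; eliminate column x_3 from the other rows.
z-row update in column x_2: -9/4 − (-11/2)·(1/2) = 1/2.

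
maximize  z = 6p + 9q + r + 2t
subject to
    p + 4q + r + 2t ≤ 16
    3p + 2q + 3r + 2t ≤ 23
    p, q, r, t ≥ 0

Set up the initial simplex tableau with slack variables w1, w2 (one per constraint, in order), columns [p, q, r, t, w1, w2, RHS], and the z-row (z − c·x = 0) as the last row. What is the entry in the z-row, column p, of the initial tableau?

The z-row carries the negated objective coefficients: the p entry is -6.

-6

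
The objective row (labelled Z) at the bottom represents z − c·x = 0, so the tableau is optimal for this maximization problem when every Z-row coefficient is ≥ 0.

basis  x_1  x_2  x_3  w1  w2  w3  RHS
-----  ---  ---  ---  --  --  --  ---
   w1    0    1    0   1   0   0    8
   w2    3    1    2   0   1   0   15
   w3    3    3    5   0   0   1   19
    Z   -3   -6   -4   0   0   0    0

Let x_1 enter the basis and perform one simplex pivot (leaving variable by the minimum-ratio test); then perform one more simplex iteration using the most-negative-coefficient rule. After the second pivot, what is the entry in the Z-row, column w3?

5/2

Ratio test on column x_1 — row 1: entry 0 ≤ 0; row 2: 15/3 = 5; row 3: 19/3 = 19/3. Minimum is 5 at row 2 (w2 leaves); pivot element 3.
Divide row 2 by 3; eliminate column x_1 from the other rows.
Second iteration: most negative Z-row entry is -5 in column x_2, so x_2 enters.
Ratio test on column x_2 — row 1: 8/1 = 8; row 2: 5/(1/3) = 15; row 3: 4/2 = 2. Minimum is 2 at row 3 (w3 leaves); pivot element 2.
Divide row 3 by 2; eliminate column x_2 from the other rows.
After both pivots, the entry at the Z-row, column w3 is 5/2.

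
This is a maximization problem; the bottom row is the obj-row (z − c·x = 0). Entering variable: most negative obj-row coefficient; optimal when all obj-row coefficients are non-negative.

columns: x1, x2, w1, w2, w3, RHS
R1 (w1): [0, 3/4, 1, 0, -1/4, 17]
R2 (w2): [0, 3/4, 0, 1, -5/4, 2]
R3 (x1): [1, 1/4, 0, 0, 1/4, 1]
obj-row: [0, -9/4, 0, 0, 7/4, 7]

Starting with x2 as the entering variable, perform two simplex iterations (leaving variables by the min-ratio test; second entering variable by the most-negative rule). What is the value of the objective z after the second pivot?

Ratio test on column x2 — row 1: 17/(3/4) = 68/3; row 2: 2/(3/4) = 8/3; row 3: 1/(1/4) = 4. Minimum is 8/3 at row 2 (w2 leaves); pivot element 3/4.
Pivot on row 2; the obj-row RHS becomes 7 − (-9/4)·(8/3) = 13.
Next entering variable (most negative obj-row entry -2): w3.
Ratio test on column w3 — row 1: 15/1 = 15; row 2: entry -5/3 ≤ 0; row 3: (1/3)/(2/3) = 1/2. Minimum is 1/2 at row 3 (x1 leaves); pivot element 2/3.
After the second pivot the obj-row RHS is 13 − (-2)·(1/2) = 14.

14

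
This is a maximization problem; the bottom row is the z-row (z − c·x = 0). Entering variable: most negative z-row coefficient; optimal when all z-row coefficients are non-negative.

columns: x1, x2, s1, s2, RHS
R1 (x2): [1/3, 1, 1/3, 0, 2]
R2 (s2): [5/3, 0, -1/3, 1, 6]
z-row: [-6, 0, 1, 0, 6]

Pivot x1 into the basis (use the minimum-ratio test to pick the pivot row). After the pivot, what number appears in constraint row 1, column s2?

Ratio test on column x1 — row 1: 2/(1/3) = 6; row 2: 6/(5/3) = 18/5. Minimum is 18/5 at row 2 (s2 leaves); pivot element 5/3.
Divide row 2 by 5/3; eliminate column x1 from the other rows.
Row 1 update in column s2: 0 − (1/3)·(3/5) = -1/5.

-1/5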